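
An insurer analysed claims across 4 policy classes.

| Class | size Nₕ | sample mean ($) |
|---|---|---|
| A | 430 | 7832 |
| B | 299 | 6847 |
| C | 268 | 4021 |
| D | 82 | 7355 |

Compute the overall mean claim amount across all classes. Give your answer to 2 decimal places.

N = 1079; weights Wₕ = Nₕ/N = (0.3985, 0.2771, 0.2484, 0.0760).
x̄_st = Σ Wₕ·x̄ₕ = 0.3985·7832 + 0.2771·6847 + 0.2484·4021 + 0.0760·7355 ≈ 6576.2289...
→ 6576.23.

6576.23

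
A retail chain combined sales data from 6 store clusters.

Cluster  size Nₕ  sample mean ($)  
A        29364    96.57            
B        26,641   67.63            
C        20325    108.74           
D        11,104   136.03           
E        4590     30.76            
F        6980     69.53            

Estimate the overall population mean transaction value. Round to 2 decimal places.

90.75

N = 29364 + 26641 + 20325 + 11104 + 4590 + 6980 = 99004.
Weight each subgroup mean by Nₕ/N and sum.
Σ Nₕx̄ₕ = 29364·96.57 + 26641·67.63 + 20325·108.74 + 11104·136.03 + 4590·30.76 + 6980·69.53 = 2835681.48 + 1801730.83 + 2210140.5 + 1510477.12 + 141188.4 + 485319.4 = 8984537.73.
Divide by N: 8984537.73 / 99004 = 90.7492... → 90.75.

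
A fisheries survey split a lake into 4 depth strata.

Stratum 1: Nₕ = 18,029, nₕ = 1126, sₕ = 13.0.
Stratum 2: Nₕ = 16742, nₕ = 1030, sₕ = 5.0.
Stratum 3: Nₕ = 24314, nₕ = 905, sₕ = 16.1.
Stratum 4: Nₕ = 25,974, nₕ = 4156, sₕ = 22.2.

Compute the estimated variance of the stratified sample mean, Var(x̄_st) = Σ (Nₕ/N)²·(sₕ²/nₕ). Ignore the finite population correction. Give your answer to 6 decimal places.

0.042144

N = 85059. Term for each stratum: Wₕ²sₕ²/nₕ.
Var(x̄_st) = 0.006742967 + 0.000940323 + 0.023403211 + 0.011057770 = 0.042144271 → 0.042144.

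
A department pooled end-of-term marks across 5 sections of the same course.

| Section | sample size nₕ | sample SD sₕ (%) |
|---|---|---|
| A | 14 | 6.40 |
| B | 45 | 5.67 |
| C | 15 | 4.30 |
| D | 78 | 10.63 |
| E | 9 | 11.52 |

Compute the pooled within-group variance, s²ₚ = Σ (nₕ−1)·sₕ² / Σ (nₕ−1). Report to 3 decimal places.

Degrees of freedom: 13 + 44 + 14 + 77 + 8 = 156.
Σ(nₕ−1)sₕ² = 13·40.96 + 44·32.1489 + 14·18.49 + 77·112.9969 + 8·132.7104 = 11968.3361.
s²ₚ = 11968.3361 / 156 = 76.72010... → 76.720.

76.720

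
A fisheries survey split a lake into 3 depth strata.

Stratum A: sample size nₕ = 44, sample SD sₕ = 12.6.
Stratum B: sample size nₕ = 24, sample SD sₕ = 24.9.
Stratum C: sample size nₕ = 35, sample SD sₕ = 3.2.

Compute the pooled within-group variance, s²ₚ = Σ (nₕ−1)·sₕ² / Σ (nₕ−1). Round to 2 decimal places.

214.35

Degrees of freedom: 43 + 23 + 34 = 100.
Σ(nₕ−1)sₕ² = 43·158.76 + 23·620.01 + 34·10.24 = 21435.07.
s²ₚ = 21435.07 / 100 = 214.3507 → 214.35.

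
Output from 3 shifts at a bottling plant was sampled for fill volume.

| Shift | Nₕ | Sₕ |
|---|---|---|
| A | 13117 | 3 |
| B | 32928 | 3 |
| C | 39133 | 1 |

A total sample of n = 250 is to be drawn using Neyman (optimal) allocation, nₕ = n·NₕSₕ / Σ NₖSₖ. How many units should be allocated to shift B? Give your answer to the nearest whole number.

139

A: NₕSₕ = 13117·3 = 39351
B: NₕSₕ = 32928·3 = 98784
C: NₕSₕ = 39133·1 = 39133
Σ NₕSₕ = 177268.
n_B = 250·98784/177268 = 139.314... → 139.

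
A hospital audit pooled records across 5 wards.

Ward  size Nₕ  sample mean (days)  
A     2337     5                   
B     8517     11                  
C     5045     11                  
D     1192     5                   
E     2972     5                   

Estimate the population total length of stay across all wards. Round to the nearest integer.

A: 2337·5 = 11685
B: 8517·11 = 93687
C: 5045·11 = 55495
D: 1192·5 = 5960
E: 2972·5 = 14860
τ̂ = Σ Nₕx̄ₕ = 181687.

181687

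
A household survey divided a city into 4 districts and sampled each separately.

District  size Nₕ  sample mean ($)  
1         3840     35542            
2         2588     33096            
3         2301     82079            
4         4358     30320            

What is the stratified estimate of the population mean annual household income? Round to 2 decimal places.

N = 13087; weights Wₕ = Nₕ/N = (0.2934, 0.1978, 0.1758, 0.3330).
x̄_st = Σ Wₕ·x̄ₕ = 0.2934·35542 + 0.1978·33096 + 0.1758·82079 + 0.3330·30320 ≈ 41501.6480...
→ 41501.65.

41501.65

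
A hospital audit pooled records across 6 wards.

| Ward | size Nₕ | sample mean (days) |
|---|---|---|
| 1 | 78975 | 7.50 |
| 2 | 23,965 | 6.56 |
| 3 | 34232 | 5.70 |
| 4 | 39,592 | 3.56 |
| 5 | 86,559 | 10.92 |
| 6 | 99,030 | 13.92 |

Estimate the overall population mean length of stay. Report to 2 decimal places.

9.41

N = 78975 + 23965 + 34232 + 39592 + 86559 + 99030 = 362353.
Weight each subgroup mean by Nₕ/N and sum.
Σ Nₕx̄ₕ = 78975·7.50 + 23965·6.56 + 34232·5.70 + 39592·3.56 + 86559·10.92 + 99030·13.92 = 592312.5 + 157210.4 + 195122.4 + 140947.52 + 945224.28 + 1378497.6 = 3409314.7.
Divide by N: 3409314.7 / 362353 = 9.4088... → 9.41.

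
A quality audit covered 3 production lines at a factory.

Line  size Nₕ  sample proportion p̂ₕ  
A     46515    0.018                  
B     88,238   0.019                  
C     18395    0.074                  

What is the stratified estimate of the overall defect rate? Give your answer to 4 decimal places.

N = 46515 + 88238 + 18395 = 153148.
Overall proportion = Σ (Nₕ/N)·p̂ₕ.
Σ Nₕp̂ₕ = 837.27 + 1676.522 + 1361.23 = 3875.022.
3875.022 / 153148 = 0.025302... → 0.0253.

0.0253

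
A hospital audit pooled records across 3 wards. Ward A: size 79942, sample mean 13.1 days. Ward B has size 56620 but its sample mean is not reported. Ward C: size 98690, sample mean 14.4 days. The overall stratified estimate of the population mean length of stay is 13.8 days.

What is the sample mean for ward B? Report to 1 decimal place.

13.7

Σ Nₕx̄ₕ = N·μ, so 56620·x̄_B = 235252·13.8 − (79942·13.1 + 98690·14.4).
= 3246477.6 − 2468376.2 = 778101.4.
x̄_B = 778101.4 / 56620 = 13.743... → 13.7.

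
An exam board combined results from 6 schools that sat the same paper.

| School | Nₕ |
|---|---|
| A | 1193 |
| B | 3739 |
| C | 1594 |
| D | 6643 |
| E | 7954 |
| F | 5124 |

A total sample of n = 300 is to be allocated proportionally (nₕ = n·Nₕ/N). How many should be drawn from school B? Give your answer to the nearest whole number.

43

Share of school B = 3739/26247 = 0.14245.
Allocate 300 × 0.14245 = 42.736... → 43.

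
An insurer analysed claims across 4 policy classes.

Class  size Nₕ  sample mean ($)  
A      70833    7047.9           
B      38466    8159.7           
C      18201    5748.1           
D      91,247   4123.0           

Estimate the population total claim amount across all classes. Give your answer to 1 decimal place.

Population total = Σ Nₕ·x̄ₕ (each stratum's size times its mean).
70833·7047.9 + 38466·8159.7 + 18201·5748.1 + 91247·4123.0 = 499223900.7 + 313871020.2 + 104621168.1 + 376211381 = 1293927470.0.

1293927470.0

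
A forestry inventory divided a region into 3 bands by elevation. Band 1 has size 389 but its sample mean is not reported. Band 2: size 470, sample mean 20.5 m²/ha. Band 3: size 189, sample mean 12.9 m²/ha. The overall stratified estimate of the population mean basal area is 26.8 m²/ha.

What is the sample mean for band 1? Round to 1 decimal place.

N = 389 + 470 + 189 = 1048.
Overall total = μ·N = 26.8·1048 = 28086.4.
Subtract the known strata: 470·20.5 + 189·12.9 = 12073.1.
Remaining total for band 1: 28086.4 − 12073.1 = 16013.3.
Divide by its size: 16013.3 / 389 = 41.165... → 41.2.

41.2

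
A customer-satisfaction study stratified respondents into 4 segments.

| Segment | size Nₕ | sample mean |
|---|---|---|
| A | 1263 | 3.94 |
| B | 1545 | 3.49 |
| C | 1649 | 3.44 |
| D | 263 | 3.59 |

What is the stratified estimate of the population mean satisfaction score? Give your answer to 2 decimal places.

3.60

x̄_st = (Σ Nₕx̄ₕ) / (Σ Nₕ) = (1263·3.94 + 1545·3.49 + 1649·3.44 + 263·3.59) / 4720
= 16985 / 4720 = 3.5985... → 3.60.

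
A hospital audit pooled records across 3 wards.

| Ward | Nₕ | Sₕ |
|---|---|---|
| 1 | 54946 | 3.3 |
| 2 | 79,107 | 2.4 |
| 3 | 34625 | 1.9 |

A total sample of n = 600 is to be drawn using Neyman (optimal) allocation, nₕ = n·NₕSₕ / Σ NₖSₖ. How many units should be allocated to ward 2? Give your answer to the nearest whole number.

261

1: NₕSₕ = 54946·3.3 = 181321.8
2: NₕSₕ = 79107·2.4 = 189856.8
3: NₕSₕ = 34625·1.9 = 65787.5
Σ NₕSₕ = 436966.1.
n_2 = 600·189856.8/436966.1 = 260.693... → 261.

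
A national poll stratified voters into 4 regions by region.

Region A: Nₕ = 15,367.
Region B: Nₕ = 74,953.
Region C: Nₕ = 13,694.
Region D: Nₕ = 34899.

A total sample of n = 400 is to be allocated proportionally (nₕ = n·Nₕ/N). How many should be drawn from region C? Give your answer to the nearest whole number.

N = 15367 + 74953 + 13694 + 34899 = 138913.
n_C = 400·13694/138913 = 39.432... → 39.

39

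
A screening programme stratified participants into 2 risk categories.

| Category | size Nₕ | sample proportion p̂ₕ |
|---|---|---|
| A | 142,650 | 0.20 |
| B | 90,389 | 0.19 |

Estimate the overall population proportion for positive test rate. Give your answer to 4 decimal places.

Wₕ = Nₕ/N with N = 233039: 0.6121, 0.3879.
p̂_st = 0.6121·0.20 + 0.3879·0.19 ≈ 0.196121... → 0.1961.

0.1961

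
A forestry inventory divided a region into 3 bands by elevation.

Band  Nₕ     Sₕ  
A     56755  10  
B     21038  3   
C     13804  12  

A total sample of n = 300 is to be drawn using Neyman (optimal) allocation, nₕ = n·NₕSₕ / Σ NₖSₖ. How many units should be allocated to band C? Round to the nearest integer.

A: NₕSₕ = 56755·10 = 567550
B: NₕSₕ = 21038·3 = 63114
C: NₕSₕ = 13804·12 = 165648
Σ NₕSₕ = 796312.
n_C = 300·165648/796312 = 62.406... → 62.

62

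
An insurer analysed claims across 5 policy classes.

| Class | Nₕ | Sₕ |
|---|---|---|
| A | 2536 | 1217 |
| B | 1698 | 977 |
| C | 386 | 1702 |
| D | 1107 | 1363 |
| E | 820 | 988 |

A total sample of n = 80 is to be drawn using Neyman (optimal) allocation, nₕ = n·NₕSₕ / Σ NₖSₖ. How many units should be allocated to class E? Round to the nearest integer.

8

Σ NₕSₕ = 2536·1217 + 1698·977 + 386·1702 + 1107·1363 + 820·988 = 7721231.
Share for E: 810160/7721231 = 0.10493.
n_E = 80 × 0.10493 = 8.394... → 8.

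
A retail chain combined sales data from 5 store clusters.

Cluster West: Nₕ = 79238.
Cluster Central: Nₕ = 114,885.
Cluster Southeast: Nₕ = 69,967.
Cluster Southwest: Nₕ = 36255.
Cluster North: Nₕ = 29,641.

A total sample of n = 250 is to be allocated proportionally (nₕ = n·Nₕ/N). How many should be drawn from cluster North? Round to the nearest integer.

22

Share of cluster North = 29641/329986 = 0.08983.
Allocate 250 × 0.08983 = 22.456... → 22.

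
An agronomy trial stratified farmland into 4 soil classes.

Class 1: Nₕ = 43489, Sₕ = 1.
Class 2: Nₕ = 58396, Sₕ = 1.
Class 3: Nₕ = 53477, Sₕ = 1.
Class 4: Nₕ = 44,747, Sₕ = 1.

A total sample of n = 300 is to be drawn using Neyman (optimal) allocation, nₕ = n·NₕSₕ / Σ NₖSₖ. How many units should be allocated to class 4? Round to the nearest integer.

67

1: NₕSₕ = 43489·1 = 43489
2: NₕSₕ = 58396·1 = 58396
3: NₕSₕ = 53477·1 = 53477
4: NₕSₕ = 44747·1 = 44747
Σ NₕSₕ = 200109.
n_4 = 300·44747/200109 = 67.084... → 67.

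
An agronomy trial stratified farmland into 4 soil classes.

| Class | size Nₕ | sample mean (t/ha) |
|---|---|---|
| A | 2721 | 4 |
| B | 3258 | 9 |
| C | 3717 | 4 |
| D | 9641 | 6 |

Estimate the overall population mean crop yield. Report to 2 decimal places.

5.84

x̄_st = (Σ Nₕx̄ₕ) / (Σ Nₕ) = (2721·4 + 3258·9 + 3717·4 + 9641·6) / 19337
= 112920 / 19337 = 5.8396... → 5.84.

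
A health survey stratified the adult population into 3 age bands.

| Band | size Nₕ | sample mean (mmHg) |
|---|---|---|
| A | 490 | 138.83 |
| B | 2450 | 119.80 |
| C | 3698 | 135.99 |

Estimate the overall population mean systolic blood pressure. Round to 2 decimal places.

130.22

N = 490 + 2450 + 3698 = 6638.
Overall mean = Σ (Nₕ/N)·x̄ₕ — weight by population share, not a simple average.
Σ Nₕx̄ₕ = 490·138.83 + 2450·119.80 + 3698·135.99 = 68026.7 + 293510 + 502891.02 = 864427.72.
Divide by N: 864427.72 / 6638 = 130.2241... → 130.22.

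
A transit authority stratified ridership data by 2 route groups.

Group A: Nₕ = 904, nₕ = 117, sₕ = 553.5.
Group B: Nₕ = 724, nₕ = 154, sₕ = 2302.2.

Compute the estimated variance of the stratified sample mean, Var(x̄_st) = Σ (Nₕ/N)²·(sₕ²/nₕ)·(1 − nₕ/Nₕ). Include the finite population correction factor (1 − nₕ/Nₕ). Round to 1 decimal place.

6061.7

N = 1628. Term for each stratum: Wₕ²sₕ²/nₕ·(1−nₕ/Nₕ).
Var(x̄_st) = 702.8842 + 5358.8302 = 6061.7144 → 6061.7.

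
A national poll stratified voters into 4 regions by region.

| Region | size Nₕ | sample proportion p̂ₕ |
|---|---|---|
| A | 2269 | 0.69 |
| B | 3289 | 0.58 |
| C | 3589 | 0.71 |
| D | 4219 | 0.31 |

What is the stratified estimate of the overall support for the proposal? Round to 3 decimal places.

N = 2269 + 3289 + 3589 + 4219 = 13366.
Overall proportion = Σ (Nₕ/N)·p̂ₕ.
Σ Nₕp̂ₕ = 1565.61 + 1907.62 + 2548.19 + 1307.89 = 7329.31.
7329.31 / 13366 = 0.54835... → 0.548.

0.548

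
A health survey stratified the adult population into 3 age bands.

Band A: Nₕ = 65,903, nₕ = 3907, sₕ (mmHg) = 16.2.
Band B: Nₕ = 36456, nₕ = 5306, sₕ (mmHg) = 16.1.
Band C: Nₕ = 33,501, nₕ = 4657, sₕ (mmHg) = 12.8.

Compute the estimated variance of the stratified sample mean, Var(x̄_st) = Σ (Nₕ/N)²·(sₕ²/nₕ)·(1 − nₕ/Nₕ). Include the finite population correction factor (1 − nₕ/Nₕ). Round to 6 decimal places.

0.019716

N = 135860. Term for each stratum: Wₕ²sₕ²/nₕ·(1−nₕ/Nₕ).
Var(x̄_st) = 0.014868674 + 0.003005580 + 0.001841805 = 0.019716060 → 0.019716.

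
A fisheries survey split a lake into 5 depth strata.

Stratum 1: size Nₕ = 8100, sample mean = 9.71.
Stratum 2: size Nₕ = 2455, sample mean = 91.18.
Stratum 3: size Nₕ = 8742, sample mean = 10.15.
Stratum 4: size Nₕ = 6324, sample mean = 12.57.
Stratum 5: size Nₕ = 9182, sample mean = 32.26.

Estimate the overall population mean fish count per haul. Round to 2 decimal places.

N = 34803; weights Wₕ = Nₕ/N = (0.2327, 0.0705, 0.2512, 0.1817, 0.2638).
x̄_st = Σ Wₕ·x̄ₕ = 0.2327·9.71 + 0.0705·91.18 + 0.2512·10.15 + 0.1817·12.57 + 0.2638·32.26 ≈ 22.0364...
→ 22.04.

22.04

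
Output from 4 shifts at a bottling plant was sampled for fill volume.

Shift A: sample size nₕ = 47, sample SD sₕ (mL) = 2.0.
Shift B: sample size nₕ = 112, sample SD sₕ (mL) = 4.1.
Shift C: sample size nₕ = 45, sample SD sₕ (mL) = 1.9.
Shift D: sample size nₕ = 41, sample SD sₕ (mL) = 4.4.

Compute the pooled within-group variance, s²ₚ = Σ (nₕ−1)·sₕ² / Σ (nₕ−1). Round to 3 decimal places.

12.378

Degrees of freedom: 46 + 111 + 44 + 40 = 241.
Σ(nₕ−1)sₕ² = 46·4 + 111·16.81 + 44·3.61 + 40·19.36 = 2983.15.
s²ₚ = 2983.15 / 241 = 12.37822... → 12.378.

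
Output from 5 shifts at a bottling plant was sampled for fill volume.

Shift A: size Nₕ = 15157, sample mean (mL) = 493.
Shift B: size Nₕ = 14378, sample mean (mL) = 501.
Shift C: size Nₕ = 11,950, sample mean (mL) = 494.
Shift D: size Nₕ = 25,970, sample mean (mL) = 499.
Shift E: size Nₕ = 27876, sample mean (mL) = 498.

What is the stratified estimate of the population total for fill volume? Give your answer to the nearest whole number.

Estimate total by summing Nₕ·x̄ₕ over strata.
15157·493 + 14378·501 + 11950·494 + 25970·499 + 27876·498 = 7472401 + 7203378 + 5903300 + 12959030 + 13882248 = 47420357.

47420357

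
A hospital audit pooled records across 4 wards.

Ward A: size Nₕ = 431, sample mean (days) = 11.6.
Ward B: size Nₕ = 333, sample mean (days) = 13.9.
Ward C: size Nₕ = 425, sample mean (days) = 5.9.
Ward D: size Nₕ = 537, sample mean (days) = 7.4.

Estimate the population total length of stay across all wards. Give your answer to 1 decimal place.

A: 431·11.6 = 4999.6
B: 333·13.9 = 4628.7
C: 425·5.9 = 2507.5
D: 537·7.4 = 3973.8
τ̂ = Σ Nₕx̄ₕ = 16109.6.

16109.6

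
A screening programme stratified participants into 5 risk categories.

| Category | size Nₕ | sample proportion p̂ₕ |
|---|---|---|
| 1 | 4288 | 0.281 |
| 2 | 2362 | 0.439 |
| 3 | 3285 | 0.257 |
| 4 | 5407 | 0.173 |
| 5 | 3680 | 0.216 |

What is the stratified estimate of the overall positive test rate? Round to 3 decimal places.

0.253

Wₕ = Nₕ/N with N = 19022: 0.2254, 0.1242, 0.1727, 0.2842, 0.1935.
p̂_st = 0.2254·0.281 + 0.1242·0.439 + 0.1727·0.257 + 0.2842·0.173 + 0.1935·0.216 ≈ 0.25320... → 0.253.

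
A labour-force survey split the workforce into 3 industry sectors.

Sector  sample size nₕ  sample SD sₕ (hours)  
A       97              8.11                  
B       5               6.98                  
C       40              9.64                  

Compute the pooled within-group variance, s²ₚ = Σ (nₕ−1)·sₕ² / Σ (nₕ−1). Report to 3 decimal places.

A: (97−1)·8.11² = 96·65.7721 = 6314.1216
B: (5−1)·6.98² = 4·48.7204 = 194.8816
C: (40−1)·9.64² = 39·92.9296 = 3624.2544
Numerator = 10133.2576; denominator = Σ(nₕ−1) = 139.
s²ₚ = 10133.2576/139 = 72.90113... → 72.901.

72.901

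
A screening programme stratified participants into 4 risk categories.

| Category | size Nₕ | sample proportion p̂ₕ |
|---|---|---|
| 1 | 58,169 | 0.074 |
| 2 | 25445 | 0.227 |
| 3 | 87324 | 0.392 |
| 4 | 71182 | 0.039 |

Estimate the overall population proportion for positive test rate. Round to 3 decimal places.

N = 58169 + 25445 + 87324 + 71182 = 242120.
Overall proportion = Σ (Nₕ/N)·p̂ₕ.
Σ Nₕp̂ₕ = 4304.506 + 5776.015 + 34231.008 + 2776.098 = 47087.627.
47087.627 / 242120 = 0.19448... → 0.194.

0.194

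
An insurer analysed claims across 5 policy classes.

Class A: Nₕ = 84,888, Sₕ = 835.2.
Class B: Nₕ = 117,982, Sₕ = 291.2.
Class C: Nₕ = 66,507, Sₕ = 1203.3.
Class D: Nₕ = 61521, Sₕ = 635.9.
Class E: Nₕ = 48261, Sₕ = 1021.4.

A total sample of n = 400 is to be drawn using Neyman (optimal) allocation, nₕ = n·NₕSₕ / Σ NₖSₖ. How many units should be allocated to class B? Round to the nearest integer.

50

Σ NₕSₕ = 84888·835.2 + 117982·291.2 + 66507·1203.3 + 61521·635.9 + 48261·1021.4 = 273697678.4.
Share for B: 34356358.4/273697678.4 = 0.12553.
n_B = 400 × 0.12553 = 50.211... → 50.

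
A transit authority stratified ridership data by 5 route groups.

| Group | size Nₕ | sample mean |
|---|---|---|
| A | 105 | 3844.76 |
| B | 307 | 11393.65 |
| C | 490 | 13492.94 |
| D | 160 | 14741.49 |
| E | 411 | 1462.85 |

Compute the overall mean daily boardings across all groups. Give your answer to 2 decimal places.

9146.61

x̄_st = (Σ Nₕx̄ₕ) / (Σ Nₕ) = (105·3844.76 + 307·11393.65 + 490·13492.94 + 160·14741.49 + 411·1462.85) / 1473
= 13472960.7 / 1473 = 9146.6128... → 9146.61.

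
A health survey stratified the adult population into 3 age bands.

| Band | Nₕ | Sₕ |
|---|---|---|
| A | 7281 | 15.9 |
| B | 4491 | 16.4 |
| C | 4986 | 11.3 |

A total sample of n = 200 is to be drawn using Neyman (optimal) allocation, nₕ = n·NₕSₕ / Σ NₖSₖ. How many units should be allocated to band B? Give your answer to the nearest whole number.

A: NₕSₕ = 7281·15.9 = 115767.9
B: NₕSₕ = 4491·16.4 = 73652.4
C: NₕSₕ = 4986·11.3 = 56341.8
Σ NₕSₕ = 245762.1.
n_B = 200·73652.4/245762.1 = 59.938... → 60.

60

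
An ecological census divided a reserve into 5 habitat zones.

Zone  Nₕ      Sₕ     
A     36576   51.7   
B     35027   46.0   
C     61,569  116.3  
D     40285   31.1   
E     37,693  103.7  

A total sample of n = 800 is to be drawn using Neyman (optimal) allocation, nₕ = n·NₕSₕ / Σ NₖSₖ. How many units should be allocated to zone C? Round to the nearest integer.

362

Σ NₕSₕ = 36576·51.7 + 35027·46.0 + 61569·116.3 + 40285·31.1 + 37693·103.7 = 15824323.5.
Share for C: 7160474.7/15824323.5 = 0.45250.
n_C = 800 × 0.45250 = 361.998... → 362.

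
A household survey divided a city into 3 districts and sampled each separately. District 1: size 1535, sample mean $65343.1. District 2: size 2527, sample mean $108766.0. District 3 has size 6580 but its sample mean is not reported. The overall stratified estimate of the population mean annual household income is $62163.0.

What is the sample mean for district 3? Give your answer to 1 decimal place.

N = 1535 + 2527 + 6580 = 10642.
Overall total = μ·N = 62163.0·10642 = 661538646.
Subtract the known strata: 1535·65343.1 + 2527·108766.0 = 375153340.5.
Remaining total for district 3: 661538646 − 375153340.5 = 286385305.5.
Divide by its size: 286385305.5 / 6580 = 43523.603... → 43523.6.

43523.6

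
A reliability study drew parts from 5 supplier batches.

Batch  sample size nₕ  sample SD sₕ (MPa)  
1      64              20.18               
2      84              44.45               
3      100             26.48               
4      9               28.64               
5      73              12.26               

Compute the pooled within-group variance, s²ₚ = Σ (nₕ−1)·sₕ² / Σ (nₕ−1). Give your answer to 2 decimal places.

Degrees of freedom: 63 + 83 + 99 + 8 + 72 = 325.
Σ(nₕ−1)sₕ² = 63·407.2324 + 83·1975.8025 + 99·701.1904 + 8·820.2496 + 72·150.3076 = 276449.2423.
s²ₚ = 276449.2423 / 325 = 850.6131... → 850.61.

850.61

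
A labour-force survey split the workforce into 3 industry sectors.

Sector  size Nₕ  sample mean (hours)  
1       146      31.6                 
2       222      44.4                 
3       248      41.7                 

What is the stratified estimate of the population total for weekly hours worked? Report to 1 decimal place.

24812.0

1: 146·31.6 = 4613.6
2: 222·44.4 = 9856.8
3: 248·41.7 = 10341.6
τ̂ = Σ Nₕx̄ₕ = 24812.0.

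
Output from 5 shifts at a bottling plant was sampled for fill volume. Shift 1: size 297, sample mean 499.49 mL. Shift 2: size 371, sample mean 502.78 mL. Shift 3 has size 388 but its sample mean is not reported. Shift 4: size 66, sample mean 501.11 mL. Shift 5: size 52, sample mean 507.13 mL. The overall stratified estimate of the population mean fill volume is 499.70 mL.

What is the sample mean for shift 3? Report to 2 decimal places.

495.68

Σ Nₕx̄ₕ = N·μ, so 388·x̄_3 = 1174·499.70 − (297·499.49 + 371·502.78 + 66·501.11 + 52·507.13).
= 586647.8 − 394323.93 = 192323.87.
x̄_3 = 192323.87 / 388 = 495.6801... → 495.68.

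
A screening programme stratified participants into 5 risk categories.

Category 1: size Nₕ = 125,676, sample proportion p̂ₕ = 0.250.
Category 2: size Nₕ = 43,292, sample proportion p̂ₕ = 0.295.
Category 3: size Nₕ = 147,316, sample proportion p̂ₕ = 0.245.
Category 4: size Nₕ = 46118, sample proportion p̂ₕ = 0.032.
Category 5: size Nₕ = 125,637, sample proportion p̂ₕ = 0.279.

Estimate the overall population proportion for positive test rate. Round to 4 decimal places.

N = 125676 + 43292 + 147316 + 46118 + 125637 = 488039.
Overall proportion = Σ (Nₕ/N)·p̂ₕ.
Σ Nₕp̂ₕ = 31419 + 12771.14 + 36092.42 + 1475.776 + 35052.723 = 116811.059.
116811.059 / 488039 = 0.239348... → 0.2393.

0.2393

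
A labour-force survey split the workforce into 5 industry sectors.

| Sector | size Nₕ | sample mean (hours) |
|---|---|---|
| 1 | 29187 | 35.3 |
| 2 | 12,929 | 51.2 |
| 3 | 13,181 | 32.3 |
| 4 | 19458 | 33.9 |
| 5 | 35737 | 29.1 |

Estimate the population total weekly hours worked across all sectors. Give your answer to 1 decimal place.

1: 29187·35.3 = 1030301.1
2: 12929·51.2 = 661964.8
3: 13181·32.3 = 425746.3
4: 19458·33.9 = 659626.2
5: 35737·29.1 = 1039946.7
τ̂ = Σ Nₕx̄ₕ = 3817585.1.

3817585.1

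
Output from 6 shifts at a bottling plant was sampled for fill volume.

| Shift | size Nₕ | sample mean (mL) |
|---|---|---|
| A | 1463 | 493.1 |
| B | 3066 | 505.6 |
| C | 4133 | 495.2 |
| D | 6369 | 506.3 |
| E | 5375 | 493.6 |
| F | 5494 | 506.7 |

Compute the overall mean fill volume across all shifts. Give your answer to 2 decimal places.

N = 25900; weights Wₕ = Nₕ/N = (0.0565, 0.1184, 0.1596, 0.2459, 0.2075, 0.2121).
x̄_st = Σ Wₕ·x̄ₕ = 0.0565·493.1 + 0.1184·505.6 + 0.1596·495.2 + 0.2459·506.3 + 0.2075·493.6 + 0.2121·506.7 ≈ 501.1495...
→ 501.15.

501.15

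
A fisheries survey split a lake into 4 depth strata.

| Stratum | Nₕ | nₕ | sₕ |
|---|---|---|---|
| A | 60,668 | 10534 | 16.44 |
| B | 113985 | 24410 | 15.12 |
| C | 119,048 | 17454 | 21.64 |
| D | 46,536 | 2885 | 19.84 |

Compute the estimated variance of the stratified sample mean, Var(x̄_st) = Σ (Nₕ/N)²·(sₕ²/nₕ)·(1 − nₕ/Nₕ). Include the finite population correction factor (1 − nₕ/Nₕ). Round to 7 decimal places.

N = 340237; Wₕ = Nₕ/N.
stratum A: (60668/340237)²·16.44²/10534·(1 − 10534/60668) = 0.0006741232
stratum B: (113985/340237)²·15.12²/24410·(1 − 24410/113985) = 0.0008260517
stratum C: (119048/340237)²·21.64²/17454·(1 − 17454/119048) = 0.0028031518
stratum D: (46536/340237)²·19.84²/2885·(1 − 2885/46536) = 0.0023941849
Sum = 0.0066975116 → 0.0066975.

0.0066975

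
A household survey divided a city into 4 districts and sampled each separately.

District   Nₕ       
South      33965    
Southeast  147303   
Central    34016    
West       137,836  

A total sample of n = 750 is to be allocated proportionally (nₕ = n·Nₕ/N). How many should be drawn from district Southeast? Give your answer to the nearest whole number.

313

N = 33965 + 147303 + 34016 + 137836 = 353120.
n_Southeast = 750·147303/353120 = 312.860... → 313.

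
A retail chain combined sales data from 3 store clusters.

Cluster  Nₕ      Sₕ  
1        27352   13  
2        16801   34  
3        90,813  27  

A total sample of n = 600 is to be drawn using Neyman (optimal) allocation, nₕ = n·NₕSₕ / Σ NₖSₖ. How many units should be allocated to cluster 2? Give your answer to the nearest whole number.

101

1: NₕSₕ = 27352·13 = 355576
2: NₕSₕ = 16801·34 = 571234
3: NₕSₕ = 90813·27 = 2451951
Σ NₕSₕ = 3378761.
n_2 = 600·571234/3378761 = 101.440... → 101.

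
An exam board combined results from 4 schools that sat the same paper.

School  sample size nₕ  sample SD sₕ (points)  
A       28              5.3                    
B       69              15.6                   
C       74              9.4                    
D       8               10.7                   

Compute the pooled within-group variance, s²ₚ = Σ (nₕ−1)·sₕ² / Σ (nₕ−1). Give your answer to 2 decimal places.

Degrees of freedom: 27 + 68 + 73 + 7 = 175.
Σ(nₕ−1)sₕ² = 27·28.09 + 68·243.36 + 73·88.36 + 7·114.49 = 24558.62.
s²ₚ = 24558.62 / 175 = 140.3350... → 140.33.

140.33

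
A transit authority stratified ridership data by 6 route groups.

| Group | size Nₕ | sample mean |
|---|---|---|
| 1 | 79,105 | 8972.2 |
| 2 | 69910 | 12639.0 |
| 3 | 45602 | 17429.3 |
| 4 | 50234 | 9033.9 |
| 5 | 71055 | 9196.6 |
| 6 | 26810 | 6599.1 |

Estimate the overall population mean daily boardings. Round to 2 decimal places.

10715.42

x̄_st = (Σ Nₕx̄ₕ) / (Σ Nₕ) = (79105·8972.2 + 69910·12639.0 + 45602·17429.3 + 50234·9033.9 + 71055·9196.6 + 26810·6599.1) / 342716
= 3672344526.2 / 342716 = 10715.4160... → 10715.42.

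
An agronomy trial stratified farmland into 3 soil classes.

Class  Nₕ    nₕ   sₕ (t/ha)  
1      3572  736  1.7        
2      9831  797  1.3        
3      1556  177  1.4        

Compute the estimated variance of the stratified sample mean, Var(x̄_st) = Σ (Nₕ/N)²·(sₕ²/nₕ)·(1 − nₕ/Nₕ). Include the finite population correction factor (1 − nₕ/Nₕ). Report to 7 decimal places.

0.0011255

N = 14959. Term for each stratum: Wₕ²sₕ²/nₕ·(1−nₕ/Nₕ).
Var(x̄_st) = 0.0001777594 + 0.0008415909 + 0.0001061822 = 0.0011255325 → 0.0011255.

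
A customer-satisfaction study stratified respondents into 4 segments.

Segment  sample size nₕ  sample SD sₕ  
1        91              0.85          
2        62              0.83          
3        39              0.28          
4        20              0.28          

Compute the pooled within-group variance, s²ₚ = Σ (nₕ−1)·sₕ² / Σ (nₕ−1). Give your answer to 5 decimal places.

0.53614

1: (91−1)·0.85² = 90·0.7225 = 65.025
2: (62−1)·0.83² = 61·0.6889 = 42.0229
3: (39−1)·0.28² = 38·0.0784 = 2.9792
4: (20−1)·0.28² = 19·0.0784 = 1.4896
Numerator = 111.5167; denominator = Σ(nₕ−1) = 208.
s²ₚ = 111.5167/208 = 0.5361380... → 0.53614.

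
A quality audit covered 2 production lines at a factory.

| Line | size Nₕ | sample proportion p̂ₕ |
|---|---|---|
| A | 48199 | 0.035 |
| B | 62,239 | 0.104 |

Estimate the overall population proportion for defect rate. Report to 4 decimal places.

0.0739

N = 48199 + 62239 = 110438.
Overall proportion = Σ (Nₕ/N)·p̂ₕ.
Σ Nₕp̂ₕ = 1686.965 + 6472.856 = 8159.821.
8159.821 / 110438 = 0.073886... → 0.0739.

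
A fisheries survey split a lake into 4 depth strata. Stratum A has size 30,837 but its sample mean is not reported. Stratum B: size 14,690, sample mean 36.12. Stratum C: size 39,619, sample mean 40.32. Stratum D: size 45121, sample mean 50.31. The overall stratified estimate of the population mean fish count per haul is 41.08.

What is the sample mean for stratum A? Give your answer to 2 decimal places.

30.91

Σ Nₕx̄ₕ = N·μ, so 30837·x̄_A = 130267·41.08 − (14690·36.12 + 39619·40.32 + 45121·50.31).
= 5351368.36 − 4398078.39 = 953289.97.
x̄_A = 953289.97 / 30837 = 30.9138... → 30.91.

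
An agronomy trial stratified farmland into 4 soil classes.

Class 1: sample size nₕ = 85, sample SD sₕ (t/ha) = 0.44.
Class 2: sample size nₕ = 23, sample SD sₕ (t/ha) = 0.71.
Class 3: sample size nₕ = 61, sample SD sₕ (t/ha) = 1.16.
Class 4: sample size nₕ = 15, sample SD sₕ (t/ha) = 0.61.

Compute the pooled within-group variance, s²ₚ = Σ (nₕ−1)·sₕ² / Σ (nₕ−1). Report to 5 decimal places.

0.62943

Degrees of freedom: 84 + 22 + 60 + 14 = 180.
Σ(nₕ−1)sₕ² = 84·0.1936 + 22·0.5041 + 60·1.3456 + 14·0.3721 = 113.298.
s²ₚ = 113.298 / 180 = 0.6294333... → 0.62943.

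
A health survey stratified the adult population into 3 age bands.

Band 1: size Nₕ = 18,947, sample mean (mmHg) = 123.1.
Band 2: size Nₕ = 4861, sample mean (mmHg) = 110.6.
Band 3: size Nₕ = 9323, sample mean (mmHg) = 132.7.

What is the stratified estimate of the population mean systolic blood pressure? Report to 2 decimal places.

123.97

N = 33131; weights Wₕ = Nₕ/N = (0.5719, 0.1467, 0.2814).
x̄_st = Σ Wₕ·x̄ₕ = 0.5719·123.1 + 0.1467·110.6 + 0.2814·132.7 ≈ 123.9674...
→ 123.97.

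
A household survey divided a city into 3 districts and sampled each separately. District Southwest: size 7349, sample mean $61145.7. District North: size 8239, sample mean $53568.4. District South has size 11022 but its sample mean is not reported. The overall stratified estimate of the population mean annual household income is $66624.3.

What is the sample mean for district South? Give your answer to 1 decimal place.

N = 7349 + 8239 + 11022 = 26610.
Overall total = μ·N = 66624.3·26610 = 1772872623.
Subtract the known strata: 7349·61145.7 + 8239·53568.4 = 890709796.9.
Remaining total for district South: 1772872623 − 890709796.9 = 882162826.1.
Divide by its size: 882162826.1 / 11022 = 80036.547... → 80036.5.

80036.5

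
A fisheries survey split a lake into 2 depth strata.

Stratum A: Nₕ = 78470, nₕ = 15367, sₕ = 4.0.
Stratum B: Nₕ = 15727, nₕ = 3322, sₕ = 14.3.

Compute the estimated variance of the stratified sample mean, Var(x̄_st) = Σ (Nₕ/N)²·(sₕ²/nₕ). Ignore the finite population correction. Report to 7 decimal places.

0.0024384

N = 94197. Term for each stratum: Wₕ²sₕ²/nₕ.
Var(x̄_st) = 0.0007225436 + 0.0017158925 = 0.0024384361 → 0.0024384.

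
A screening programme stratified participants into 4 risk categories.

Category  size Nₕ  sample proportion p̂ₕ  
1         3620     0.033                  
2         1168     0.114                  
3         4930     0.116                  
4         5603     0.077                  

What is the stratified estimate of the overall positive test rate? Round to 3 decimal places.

0.082

N = 3620 + 1168 + 4930 + 5603 = 15321.
Overall proportion = Σ (Nₕ/N)·p̂ₕ.
Σ Nₕp̂ₕ = 119.46 + 133.152 + 571.88 + 431.431 = 1255.923.
1255.923 / 15321 = 0.08197... → 0.082.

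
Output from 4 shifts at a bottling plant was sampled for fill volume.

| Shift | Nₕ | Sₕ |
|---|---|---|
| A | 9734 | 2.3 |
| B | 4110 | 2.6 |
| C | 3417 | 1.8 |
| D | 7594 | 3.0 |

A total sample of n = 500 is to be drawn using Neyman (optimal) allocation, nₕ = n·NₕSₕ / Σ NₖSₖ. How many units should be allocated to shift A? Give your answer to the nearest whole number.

181

A: NₕSₕ = 9734·2.3 = 22388.2
B: NₕSₕ = 4110·2.6 = 10686
C: NₕSₕ = 3417·1.8 = 6150.6
D: NₕSₕ = 7594·3.0 = 22782
Σ NₕSₕ = 62006.8.
n_A = 500·22388.2/62006.8 = 180.530... → 181.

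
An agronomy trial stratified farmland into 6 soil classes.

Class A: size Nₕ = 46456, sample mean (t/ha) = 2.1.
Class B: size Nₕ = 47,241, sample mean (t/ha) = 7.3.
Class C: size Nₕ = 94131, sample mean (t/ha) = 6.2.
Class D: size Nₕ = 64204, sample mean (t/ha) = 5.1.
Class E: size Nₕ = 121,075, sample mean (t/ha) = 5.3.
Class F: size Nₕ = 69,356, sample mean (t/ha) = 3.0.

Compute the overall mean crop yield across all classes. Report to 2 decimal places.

x̄_st = (Σ Nₕx̄ₕ) / (Σ Nₕ) = (46456·2.1 + 47241·7.3 + 94131·6.2 + 64204·5.1 + 121075·5.3 + 69356·3.0) / 442463
= 2203235 / 442463 = 4.9795... → 4.98.

4.98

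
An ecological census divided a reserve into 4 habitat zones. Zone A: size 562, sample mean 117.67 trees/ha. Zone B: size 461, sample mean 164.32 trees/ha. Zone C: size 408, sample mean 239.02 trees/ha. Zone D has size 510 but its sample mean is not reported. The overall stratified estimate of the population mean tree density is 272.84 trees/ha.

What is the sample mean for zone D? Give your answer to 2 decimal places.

568.98

Σ Nₕx̄ₕ = N·μ, so 510·x̄_D = 1941·272.84 − (562·117.67 + 461·164.32 + 408·239.02).
= 529582.44 − 239402.22 = 290180.22.
x̄_D = 290180.22 / 510 = 568.9808... → 568.98.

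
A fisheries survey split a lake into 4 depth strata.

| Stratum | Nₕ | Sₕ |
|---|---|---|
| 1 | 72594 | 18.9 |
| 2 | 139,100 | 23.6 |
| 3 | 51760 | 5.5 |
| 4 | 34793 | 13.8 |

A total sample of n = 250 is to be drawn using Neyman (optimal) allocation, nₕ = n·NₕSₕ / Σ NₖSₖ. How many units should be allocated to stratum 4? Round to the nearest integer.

22

Σ NₕSₕ = 72594·18.9 + 139100·23.6 + 51760·5.5 + 34793·13.8 = 5419610.
Share for 4: 480143.4/5419610 = 0.08859.
n_4 = 250 × 0.08859 = 22.148... → 22.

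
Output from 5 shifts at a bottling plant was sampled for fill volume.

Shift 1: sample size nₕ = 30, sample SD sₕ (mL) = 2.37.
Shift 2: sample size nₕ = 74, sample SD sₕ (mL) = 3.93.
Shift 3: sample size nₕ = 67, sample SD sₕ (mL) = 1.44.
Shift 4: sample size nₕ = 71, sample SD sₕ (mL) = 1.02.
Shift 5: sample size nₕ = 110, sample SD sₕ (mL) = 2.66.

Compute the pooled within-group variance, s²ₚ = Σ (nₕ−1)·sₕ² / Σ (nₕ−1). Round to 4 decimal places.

6.5455

1: (30−1)·2.37² = 29·5.6169 = 162.8901
2: (74−1)·3.93² = 73·15.4449 = 1127.4777
3: (67−1)·1.44² = 66·2.0736 = 136.8576
4: (71−1)·1.02² = 70·1.0404 = 72.828
5: (110−1)·2.66² = 109·7.0756 = 771.2404
Numerator = 2271.2938; denominator = Σ(nₕ−1) = 347.
s²ₚ = 2271.2938/347 = 6.545515... → 6.5455.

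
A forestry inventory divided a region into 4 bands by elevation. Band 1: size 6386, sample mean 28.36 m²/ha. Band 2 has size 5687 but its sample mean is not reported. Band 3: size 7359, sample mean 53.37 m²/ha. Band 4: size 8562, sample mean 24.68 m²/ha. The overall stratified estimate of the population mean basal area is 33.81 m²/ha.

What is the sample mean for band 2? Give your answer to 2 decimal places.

Σ Nₕx̄ₕ = N·μ, so 5687·x̄_2 = 27994·33.81 − (6386·28.36 + 7359·53.37 + 8562·24.68).
= 946477.14 − 785166.95 = 161310.19.
x̄_2 = 161310.19 / 5687 = 28.3647... → 28.36.

28.36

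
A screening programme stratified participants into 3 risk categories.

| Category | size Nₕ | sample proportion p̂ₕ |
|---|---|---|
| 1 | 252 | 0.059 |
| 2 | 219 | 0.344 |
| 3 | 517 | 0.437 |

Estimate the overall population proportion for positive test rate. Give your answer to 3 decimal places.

N = 252 + 219 + 517 = 988.
Overall proportion = Σ (Nₕ/N)·p̂ₕ.
Σ Nₕp̂ₕ = 14.868 + 75.336 + 225.929 = 316.133.
316.133 / 988 = 0.31997... → 0.320.

0.320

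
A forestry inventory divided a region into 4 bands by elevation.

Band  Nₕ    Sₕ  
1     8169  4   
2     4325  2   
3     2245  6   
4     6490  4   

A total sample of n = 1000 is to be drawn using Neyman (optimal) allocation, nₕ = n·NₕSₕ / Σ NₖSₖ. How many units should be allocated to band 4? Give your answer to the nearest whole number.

1: NₕSₕ = 8169·4 = 32676
2: NₕSₕ = 4325·2 = 8650
3: NₕSₕ = 2245·6 = 13470
4: NₕSₕ = 6490·4 = 25960
Σ NₕSₕ = 80756.
n_4 = 1000·25960/80756 = 321.462... → 321.

321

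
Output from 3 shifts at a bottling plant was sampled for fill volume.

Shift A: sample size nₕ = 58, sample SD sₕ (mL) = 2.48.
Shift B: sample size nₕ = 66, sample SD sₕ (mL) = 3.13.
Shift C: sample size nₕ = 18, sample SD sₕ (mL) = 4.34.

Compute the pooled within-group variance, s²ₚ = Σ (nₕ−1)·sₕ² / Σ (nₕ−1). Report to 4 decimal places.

9.4070

Degrees of freedom: 57 + 65 + 17 = 139.
Σ(nₕ−1)sₕ² = 57·6.1504 + 65·9.7969 + 17·18.8356 = 1307.5765.
s²ₚ = 1307.5765 / 139 = 9.407025... → 9.4070.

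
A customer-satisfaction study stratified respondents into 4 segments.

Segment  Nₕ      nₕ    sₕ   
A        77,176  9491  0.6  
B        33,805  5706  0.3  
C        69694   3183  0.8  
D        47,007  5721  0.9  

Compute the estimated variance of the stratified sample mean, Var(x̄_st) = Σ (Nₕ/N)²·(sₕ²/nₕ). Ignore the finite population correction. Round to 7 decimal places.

N = 227682. Term for each stratum: Wₕ²sₕ²/nₕ.
Var(x̄_st) = 0.0000043581 + 0.0000003477 + 0.0000188398 + 0.0000060350 = 0.0000295807 → 0.0000296.

0.0000296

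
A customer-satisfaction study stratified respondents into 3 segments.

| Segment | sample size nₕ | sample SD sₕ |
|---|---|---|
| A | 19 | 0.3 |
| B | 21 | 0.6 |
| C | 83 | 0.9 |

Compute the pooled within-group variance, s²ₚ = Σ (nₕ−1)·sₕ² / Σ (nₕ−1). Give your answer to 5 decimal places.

0.62700

A: (19−1)·0.3² = 18·0.09 = 1.62
B: (21−1)·0.6² = 20·0.36 = 7.2
C: (83−1)·0.9² = 82·0.81 = 66.42
Numerator = 75.24; denominator = Σ(nₕ−1) = 120.
s²ₚ = 75.24/120 = 0.627 → 0.62700.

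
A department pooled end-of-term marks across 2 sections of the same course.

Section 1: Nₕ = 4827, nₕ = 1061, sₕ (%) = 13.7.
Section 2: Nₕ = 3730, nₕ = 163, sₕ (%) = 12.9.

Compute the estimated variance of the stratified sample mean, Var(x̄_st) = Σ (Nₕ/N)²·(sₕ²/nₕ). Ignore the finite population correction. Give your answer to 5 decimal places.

0.25028

N = 8557; Wₕ = Nₕ/N.
section 1: (4827/8557)²·13.7²/1061 = 0.05629078
section 2: (3730/8557)²·12.9²/163 = 0.19398423
Sum = 0.25027501 → 0.25028.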